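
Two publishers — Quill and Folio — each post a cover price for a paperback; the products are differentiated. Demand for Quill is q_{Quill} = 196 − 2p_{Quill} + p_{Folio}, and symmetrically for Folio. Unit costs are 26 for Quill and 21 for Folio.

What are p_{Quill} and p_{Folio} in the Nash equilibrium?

82, 80

Quill's profit: π = (p_{Quill} − 26)(196 − 2p_{Quill} + p_{Folio}).
∂π/∂p_{Quill} = 248 − 4p_{Quill} + p_{Folio} = 0 ⇒ p_{Quill} = 62 + 0.25p_{Folio}.
Similarly p_{Folio} = 59.5 + 0.25p_{Quill}.
Solving the two reaction functions simultaneously: (1 − (0.25)(0.25))p_{Quill} = 62 + 0.25·59.5, so 0.9375p_{Quill} = 76.875 and p_{Quill} = 82.
Then p_{Folio} = 59.5 + 0.25·82 = 80.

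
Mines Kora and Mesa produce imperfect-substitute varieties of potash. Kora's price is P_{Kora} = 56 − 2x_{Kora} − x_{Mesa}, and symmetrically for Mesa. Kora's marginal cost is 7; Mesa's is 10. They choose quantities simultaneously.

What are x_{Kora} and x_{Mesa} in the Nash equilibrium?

Mine Kora's profit: π = x_{Kora}(56 − 2x_{Kora} − x_{Mesa}) − 7x_{Kora}.
∂π/∂x_{Kora} = 49 − 4x_{Kora} − x_{Mesa} = 0 ⇒ x_{Kora} = 12.25 − 0.25x_{Mesa}.
Similarly x_{Mesa} = 11.5 − 0.25x_{Kora}.
Solving the two reaction functions simultaneously: (1 − (−0.25)(−0.25))x_{Kora} = 12.25 − 0.25·11.5, so 0.9375x_{Kora} = 9.375 and x_{Kora} = 10.
Then x_{Mesa} = 11.5 − 0.25·10 = 9.

10, 9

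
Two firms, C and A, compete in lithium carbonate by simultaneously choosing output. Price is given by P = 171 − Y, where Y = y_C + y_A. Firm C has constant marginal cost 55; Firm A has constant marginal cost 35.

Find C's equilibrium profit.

1024

Firm C's profit: π = y_C(171 − (y_C + y_A)) − 55y_C.
∂π/∂y_C = 116 − 2y_C − y_A = 0, so y_C = 58 − 0.5y_A.
By the same steps for A: y_A = 68 − 0.5y_C.
Substituting the second reaction function into the first: y_C = 58 − 0.5(68 − 0.5y_C), which gives 0.75y_C = 24 ⇒ y_C = 32.
Then y_A = 68 − 0.5·32 = 52.
Price P = 171 − 84 = 87.
C's profit: (87 − 55)·32 = 1024.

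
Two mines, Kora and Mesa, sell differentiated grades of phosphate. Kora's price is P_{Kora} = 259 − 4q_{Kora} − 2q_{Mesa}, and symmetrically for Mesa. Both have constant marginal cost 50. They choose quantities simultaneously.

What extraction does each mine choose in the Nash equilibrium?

Mine Kora's profit: π = q_{Kora}(259 − 4q_{Kora} − 2q_{Mesa}) − 50q_{Kora}.
∂π/∂q_{Kora} = 209 − 8q_{Kora} − 2q_{Mesa} = 0 ⇒ q_{Kora} = 26.125 − 0.25q_{Mesa}.
Setting q_{Kora} = q_{Mesa} in the reaction function: q_{Kora} = 26.125 − 0.25q_{Kora}, so q_{Kora} = 26.125 / 1.25 = 20.9.

20.9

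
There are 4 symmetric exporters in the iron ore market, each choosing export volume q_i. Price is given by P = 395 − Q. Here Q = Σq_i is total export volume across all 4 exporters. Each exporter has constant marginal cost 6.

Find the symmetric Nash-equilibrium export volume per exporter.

A representative exporter's profit is π_i = q_i(395 − Q) − 6q_i, with Q = q_i + Σ_{j≠i} q_j.
First-order condition: 389 − 2q_i − Σ_{j≠i} q_j = 0.
Imposing symmetry (q_j = q for all j) turns Σ_{j≠i} q_j into 3q, so 389 = 5q and q = 77.8.

77.8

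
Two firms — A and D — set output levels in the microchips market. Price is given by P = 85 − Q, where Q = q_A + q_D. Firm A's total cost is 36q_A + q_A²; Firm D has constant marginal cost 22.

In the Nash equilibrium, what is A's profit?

50

Firm A's profit: π = q_A(85 − (q_A + q_D)) − 36q_A − q_A².
∂π/∂q_A = 49 − 4q_A − q_D = 0, so q_A = 12.25 − 0.25q_D.
For D: ∂π/∂q_D = 63 − 2q_D − q_A = 0 ⇒ q_D = 31.5 − 0.5q_A.
Solving the two reaction functions simultaneously: (1 − (−0.25)(−0.5))q_A = 12.25 − 0.25·31.5, so 0.875q_A = 4.375 and q_A = 5.
Then q_D = 31.5 − 0.5·5 = 29.
Price P = 85 − 34 = 51.
A's profit: (51 − 36)·5 − (5)² = 50.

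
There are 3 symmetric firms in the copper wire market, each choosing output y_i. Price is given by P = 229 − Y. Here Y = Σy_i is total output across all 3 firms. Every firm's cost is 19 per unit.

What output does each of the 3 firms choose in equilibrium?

A representative firm's profit is π_i = y_i(229 − Y) − 19y_i, with Y = y_i + Σ_{j≠i} y_j.
First-order condition: 210 − 2y_i − Σ_{j≠i} y_j = 0.
Imposing symmetry (y_j = y for all j) turns Σ_{j≠i} y_j into 2y, so 210 = 4y and y = 52.5.

52.5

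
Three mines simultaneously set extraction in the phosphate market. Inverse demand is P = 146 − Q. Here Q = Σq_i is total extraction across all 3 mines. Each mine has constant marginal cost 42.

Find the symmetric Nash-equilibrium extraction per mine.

A representative mine's profit is π_i = q_i(146 − Q) − 42q_i, with Q = q_i + Σ_{j≠i} q_j.
First-order condition: 104 − 2q_i − Σ_{j≠i} q_j = 0.
With identical mines, set every q_j = q: then 104 − 2q − 2q = 0, i.e. q = 104/4 = 26.

26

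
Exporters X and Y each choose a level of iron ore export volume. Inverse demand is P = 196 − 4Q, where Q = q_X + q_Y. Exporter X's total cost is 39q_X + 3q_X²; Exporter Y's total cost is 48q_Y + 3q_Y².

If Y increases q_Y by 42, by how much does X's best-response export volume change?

-12

Exporter X's profit: π = q_X(196 − 4(q_X + q_Y)) − 39q_X − 3q_X².
∂π/∂q_X = 157 − 14q_X − 4q_Y = 0, so q_X = 157/14 − (2/7)q_Y.
The reaction-function slope is −2/7, so a 42-unit rise in q_Y moves q_X by −2/7 × 42 = −12. X's best response falls — the actions are strategic substitutes.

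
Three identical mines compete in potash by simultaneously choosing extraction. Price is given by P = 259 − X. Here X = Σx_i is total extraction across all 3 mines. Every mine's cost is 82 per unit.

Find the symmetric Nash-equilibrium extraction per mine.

44.25

A representative mine's profit is π_i = x_i(259 − X) − 82x_i, with X = x_i + Σ_{j≠i} x_j.
First-order condition: 177 − 2x_i − Σ_{j≠i} x_j = 0.
Imposing symmetry (x_j = x for all j) turns Σ_{j≠i} x_j into 2x, so 177 = 4x and x = 44.25.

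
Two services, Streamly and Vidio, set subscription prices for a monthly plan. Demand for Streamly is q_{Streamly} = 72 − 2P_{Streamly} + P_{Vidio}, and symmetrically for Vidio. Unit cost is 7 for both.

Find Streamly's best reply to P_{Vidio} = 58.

Streamly's profit: π = (P_{Streamly} − 7)(72 − 2P_{Streamly} + P_{Vidio}).
∂π/∂P_{Streamly} = 86 − 4P_{Streamly} + P_{Vidio} = 0 ⇒ P_{Streamly} = 21.5 + 0.25P_{Vidio}.
At P_{Vidio} = 58: P_{Streamly} = 21.5 + 0.25·58 = 36.

36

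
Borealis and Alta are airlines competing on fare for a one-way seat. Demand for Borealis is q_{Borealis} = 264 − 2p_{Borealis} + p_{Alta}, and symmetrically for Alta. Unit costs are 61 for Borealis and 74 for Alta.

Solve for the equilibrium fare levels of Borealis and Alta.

Borealis's profit: π = (p_{Borealis} − 61)(264 − 2p_{Borealis} + p_{Alta}).
∂π/∂p_{Borealis} = 386 − 4p_{Borealis} + p_{Alta} = 0 ⇒ p_{Borealis} = 96.5 + 0.25p_{Alta}.
Similarly p_{Alta} = 103 + 0.25p_{Borealis}.
Solving the two reaction functions simultaneously: (1 − (0.25)(0.25))p_{Borealis} = 96.5 + 0.25·103, so 0.9375p_{Borealis} = 122.25 and p_{Borealis} = 130.4.
Then p_{Alta} = 103 + 0.25·130.4 = 135.6.

130.4, 135.6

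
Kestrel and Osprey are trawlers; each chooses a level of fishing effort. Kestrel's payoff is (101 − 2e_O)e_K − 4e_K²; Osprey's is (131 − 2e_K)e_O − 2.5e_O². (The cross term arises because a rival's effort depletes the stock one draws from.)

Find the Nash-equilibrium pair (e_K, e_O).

6.75, 23.5

Expanding Kestrel's payoff: 101e_K − 2e_Oe_K − 4e_K².
∂π/∂e_K = 101 − 2e_O − 8e_K = 0, so e_K = 12.625 − 0.25e_O.
Likewise for Osprey: e_O = 26.2 − 0.4e_K.
Plugging e_O into Kestrel's best response: e_K = 12.625 − 0.25(26.2 − 0.4e_K) ⇒ 0.9e_K = 6.075, so e_K = 6.75.
Then e_O = 26.2 − 0.4·6.75 = 23.5.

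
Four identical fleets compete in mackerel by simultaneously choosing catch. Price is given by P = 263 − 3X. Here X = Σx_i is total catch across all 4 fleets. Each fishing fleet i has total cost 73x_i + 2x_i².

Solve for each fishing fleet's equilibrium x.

10

A representative fishing fleet's profit is π_i = x_i(263 − 3X) − 73x_i − 2x_i², with X = x_i + Σ_{j≠i} x_j.
First-order condition: 190 − 10x_i − 3Σ_{j≠i} x_j = 0.
Imposing symmetry (x_j = x for all j) turns Σ_{j≠i} x_j into 3x, so 190 = 19x and x = 10.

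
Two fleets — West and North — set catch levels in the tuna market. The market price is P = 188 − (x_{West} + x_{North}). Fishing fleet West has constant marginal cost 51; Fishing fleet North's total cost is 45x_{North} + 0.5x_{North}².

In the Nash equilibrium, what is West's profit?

Fishing fleet West's profit: π = x_{West}(188 − (x_{West} + x_{North})) − 51x_{West}.
∂π/∂x_{West} = 137 − 2x_{West} − x_{North} = 0, so x_{West} = 68.5 − 0.5x_{North}.
For North: ∂π/∂x_{North} = 143 − 3x_{North} − x_{West} = 0 ⇒ x_{North} = 143/3 − (1/3)x_{West}.
Solving the two reaction functions simultaneously: (1 − (−0.5)(−1/3))x_{West} = 68.5 − 0.5·(143/3), so (5/6)x_{West} = 134/3 and x_{West} = 53.6.
Then x_{North} = 143/3 − (1/3)·53.6 = 29.8.
Price P = 188 − 83.4 = 104.6.
West's profit: (104.6 − 51)·53.6 = 2872.96.

2872.96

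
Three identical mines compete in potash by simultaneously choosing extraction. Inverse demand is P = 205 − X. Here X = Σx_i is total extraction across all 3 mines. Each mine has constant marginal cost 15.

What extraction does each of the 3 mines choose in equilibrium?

A representative mine's profit is π_i = x_i(205 − X) − 15x_i, with X = x_i + Σ_{j≠i} x_j.
First-order condition: 190 − 2x_i − Σ_{j≠i} x_j = 0.
In a symmetric equilibrium every mine chooses the same x, so Σ_{j≠i} x_j = 2x. The condition becomes 190 − 4x = 0, giving x = 190/4 = 47.5.

47.5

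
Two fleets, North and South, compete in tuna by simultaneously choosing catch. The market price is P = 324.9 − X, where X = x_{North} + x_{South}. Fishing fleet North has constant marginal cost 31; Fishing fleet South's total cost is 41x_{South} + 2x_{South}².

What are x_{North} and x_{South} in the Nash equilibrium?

134.5, 24.9

Fishing fleet North's profit: π = x_{North}(324.9 − (x_{North} + x_{South})) − 31x_{North}.
∂π/∂x_{North} = 293.9 − 2x_{North} − x_{South} = 0, so x_{North} = 146.95 − 0.5x_{South}.
For South: ∂π/∂x_{South} = 283.9 − 6x_{South} − x_{North} = 0 ⇒ x_{South} = 2839/60 − (1/6)x_{North}.
Solving the two reaction functions simultaneously: (1 − (−0.5)(−1/6))x_{North} = 146.95 − 0.5·(2839/60), so (11/12)x_{North} = 2959/24 and x_{North} = 134.5.
Then x_{South} = 2839/60 − (1/6)·134.5 = 24.9.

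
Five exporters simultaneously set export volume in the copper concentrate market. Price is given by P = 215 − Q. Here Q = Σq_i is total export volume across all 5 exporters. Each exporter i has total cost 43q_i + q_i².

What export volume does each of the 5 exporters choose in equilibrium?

A representative exporter's profit is π_i = q_i(215 − Q) − 43q_i − q_i², with Q = q_i + Σ_{j≠i} q_j.
First-order condition: 172 − 4q_i − Σ_{j≠i} q_j = 0.
In a symmetric equilibrium every exporter chooses the same q, so Σ_{j≠i} q_j = 4q. The condition becomes 172 − 8q = 0, giving q = 172/8 = 21.5.

21.5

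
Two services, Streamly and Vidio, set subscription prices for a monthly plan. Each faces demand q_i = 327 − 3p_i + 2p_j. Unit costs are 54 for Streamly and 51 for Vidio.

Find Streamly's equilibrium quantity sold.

Streamly's profit: π = (p_{Streamly} − 54)(327 − 3p_{Streamly} + 2p_{Vidio}).
∂π/∂p_{Streamly} = 489 − 6p_{Streamly} + 2p_{Vidio} = 0 ⇒ p_{Streamly} = 81.5 + (1/3)p_{Vidio}.
Similarly p_{Vidio} = 80 + (1/3)p_{Streamly}.
Solving the two reaction functions simultaneously: (1 − (1/3)(1/3))p_{Streamly} = 81.5 + (1/3)·80, so (8/9)p_{Streamly} = 649/6 and p_{Streamly} = 121.6875.
Then p_{Vidio} = 80 + (1/3)·121.6875 = 120.5625.
q_{Streamly} = 327 − 3·121.6875 + 2·120.5625 = 203.0625.

203.0625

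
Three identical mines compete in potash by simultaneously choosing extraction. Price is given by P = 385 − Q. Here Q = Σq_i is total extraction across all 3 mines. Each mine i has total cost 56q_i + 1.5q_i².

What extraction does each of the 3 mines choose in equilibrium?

A representative mine's profit is π_i = q_i(385 − Q) − 56q_i − 1.5q_i², with Q = q_i + Σ_{j≠i} q_j.
First-order condition: 329 − 5q_i − Σ_{j≠i} q_j = 0.
With identical mines, set every q_j = q: then 329 − 5q − 2q = 0, i.e. q = 329/7 = 47.

47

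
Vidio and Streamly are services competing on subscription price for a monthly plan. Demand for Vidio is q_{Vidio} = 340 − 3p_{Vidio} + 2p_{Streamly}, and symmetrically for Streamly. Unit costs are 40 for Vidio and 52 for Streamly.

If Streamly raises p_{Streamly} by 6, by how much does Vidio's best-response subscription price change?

Vidio's profit: π = (p_{Vidio} − 40)(340 − 3p_{Vidio} + 2p_{Streamly}).
∂π/∂p_{Vidio} = 460 − 6p_{Vidio} + 2p_{Streamly} = 0 ⇒ p_{Vidio} = 230/3 + (1/3)p_{Streamly}.
The reaction-function slope is 1/3, so a 6-unit rise in p_{Streamly} moves p_{Vidio} by 1/3 × 6 = 2. Vidio's best response rises — the actions are strategic complements.

2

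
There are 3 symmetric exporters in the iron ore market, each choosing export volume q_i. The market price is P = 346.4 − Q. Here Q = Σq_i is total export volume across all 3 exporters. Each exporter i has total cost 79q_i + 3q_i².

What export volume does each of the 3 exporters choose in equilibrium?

A representative exporter's profit is π_i = q_i(346.4 − Q) − 79q_i − 3q_i², with Q = q_i + Σ_{j≠i} q_j.
First-order condition: 267.4 − 8q_i − Σ_{j≠i} q_j = 0.
With identical exporters, set every q_j = q: then 267.4 − 8q − 2q = 0, i.e. q = 267.4/10 = 26.74.

26.74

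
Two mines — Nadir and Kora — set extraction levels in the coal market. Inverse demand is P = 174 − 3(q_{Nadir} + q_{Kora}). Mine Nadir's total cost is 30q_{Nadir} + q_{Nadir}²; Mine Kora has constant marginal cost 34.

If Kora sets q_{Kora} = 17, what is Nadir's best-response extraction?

Mine Nadir's profit: π = q_{Nadir}(174 − 3(q_{Nadir} + q_{Kora})) − 30q_{Nadir} − q_{Nadir}².
∂π/∂q_{Nadir} = 144 − 8q_{Nadir} − 3q_{Kora} = 0, so q_{Nadir} = 18 − 0.375q_{Kora}.
At q_{Kora} = 17: q_{Nadir} = 18 − 0.375·17 = 11.625.

11.625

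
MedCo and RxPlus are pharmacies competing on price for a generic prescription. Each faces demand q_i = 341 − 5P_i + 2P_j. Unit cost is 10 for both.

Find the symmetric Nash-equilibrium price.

MedCo's profit: π = (P_{MedCo} − 10)(341 − 5P_{MedCo} + 2P_{RxPlus}).
∂π/∂P_{MedCo} = 391 − 10P_{MedCo} + 2P_{RxPlus} = 0 ⇒ P_{MedCo} = 39.1 + 0.2P_{RxPlus}.
The game is symmetric, so in equilibrium P_{RxPlus} = P_{MedCo}: the reaction function gives 0.8P_{MedCo} = 39.1, hence P_{MedCo} = 48.875.

48.875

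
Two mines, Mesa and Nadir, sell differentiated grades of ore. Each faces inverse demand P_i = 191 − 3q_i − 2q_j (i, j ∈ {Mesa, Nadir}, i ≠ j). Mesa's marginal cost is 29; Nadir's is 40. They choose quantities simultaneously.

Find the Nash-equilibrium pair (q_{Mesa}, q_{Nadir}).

20.9375, 18.1875

Mine Mesa's profit: π = q_{Mesa}(191 − 3q_{Mesa} − 2q_{Nadir}) − 29q_{Mesa}.
∂π/∂q_{Mesa} = 162 − 6q_{Mesa} − 2q_{Nadir} = 0 ⇒ q_{Mesa} = 27 − (1/3)q_{Nadir}.
Similarly q_{Nadir} = 151/6 − (1/3)q_{Mesa}.
Plugging q_{Nadir} into Mesa's best response: q_{Mesa} = 27 − (1/3)(151/6 − (1/3)q_{Mesa}) ⇒ (8/9)q_{Mesa} = 335/18, so q_{Mesa} = 20.9375.
Then q_{Nadir} = 151/6 − (1/3)·20.9375 = 18.1875.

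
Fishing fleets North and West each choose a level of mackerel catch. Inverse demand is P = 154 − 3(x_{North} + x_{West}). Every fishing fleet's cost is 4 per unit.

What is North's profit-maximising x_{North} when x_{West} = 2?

Fishing fleet North's profit: π = x_{North}(154 − 3(x_{North} + x_{West})) − 4x_{North}.
∂π/∂x_{North} = 150 − 6x_{North} − 3x_{West} = 0, so x_{North} = 25 − 0.5x_{West}.
At x_{West} = 2: x_{North} = 25 − 0.5·2 = 24.

24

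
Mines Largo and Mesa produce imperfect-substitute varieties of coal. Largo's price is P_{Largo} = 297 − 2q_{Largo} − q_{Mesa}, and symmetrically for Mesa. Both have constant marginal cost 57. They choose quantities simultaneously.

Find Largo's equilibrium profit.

Mine Largo's profit: π = q_{Largo}(297 − 2q_{Largo} − q_{Mesa}) − 57q_{Largo}.
∂π/∂q_{Largo} = 240 − 4q_{Largo} − q_{Mesa} = 0 ⇒ q_{Largo} = 60 − 0.25q_{Mesa}.
By symmetry q_{Mesa} = q_{Largo}; substituting into the reaction function, 1.25q_{Largo} = 60 and q_{Largo} = 48.
P_{Largo} = 297 − 2·48 − 48 = 153.
Profit = (153 − 57)·48 = 4608.

4608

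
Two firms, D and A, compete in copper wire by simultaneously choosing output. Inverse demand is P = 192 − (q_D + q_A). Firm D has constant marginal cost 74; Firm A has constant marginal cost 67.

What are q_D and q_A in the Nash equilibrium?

37, 44

Firm D's profit: π = q_D(192 − (q_D + q_A)) − 74q_D.
∂π/∂q_D = 118 − 2q_D − q_A = 0, so q_D = 59 − 0.5q_A.
By the same steps for A: q_A = 62.5 − 0.5q_D.
Plugging q_A into D's best response: q_D = 59 − 0.5(62.5 − 0.5q_D) ⇒ 0.75q_D = 27.75, so q_D = 37.
Then q_A = 62.5 − 0.5·37 = 44.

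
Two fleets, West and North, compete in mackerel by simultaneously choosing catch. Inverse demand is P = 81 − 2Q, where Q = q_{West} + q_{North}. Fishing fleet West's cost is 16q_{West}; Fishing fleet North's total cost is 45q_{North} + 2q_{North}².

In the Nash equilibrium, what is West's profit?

Fishing fleet West's profit: π = q_{West}(81 − 2(q_{West} + q_{North})) − 16q_{West}.
∂π/∂q_{West} = 65 − 4q_{West} − 2q_{North} = 0, so q_{West} = 16.25 − 0.5q_{North}.
For North: ∂π/∂q_{North} = 36 − 8q_{North} − 2q_{West} = 0 ⇒ q_{North} = 4.5 − 0.25q_{West}.
Plugging q_{North} into West's best response: q_{West} = 16.25 − 0.5(4.5 − 0.25q_{West}) ⇒ 0.875q_{West} = 14, so q_{West} = 16.
Then q_{North} = 4.5 − 0.25·16 = 0.5.
Price P = 81 − 2·16.5 = 48.
West's profit: (48 − 16)·16 = 512.

512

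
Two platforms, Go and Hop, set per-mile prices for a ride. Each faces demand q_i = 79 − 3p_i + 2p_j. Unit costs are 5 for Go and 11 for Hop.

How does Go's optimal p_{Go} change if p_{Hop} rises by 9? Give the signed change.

Go's profit: π = (p_{Go} − 5)(79 − 3p_{Go} + 2p_{Hop}).
∂π/∂p_{Go} = 94 − 6p_{Go} + 2p_{Hop} = 0 ⇒ p_{Go} = 47/3 + (1/3)p_{Hop}.
The reaction-function slope is 1/3, so a 9-unit rise in p_{Hop} moves p_{Go} by 1/3 × 9 = 3. Go's best response rises — the actions are strategic complements.

3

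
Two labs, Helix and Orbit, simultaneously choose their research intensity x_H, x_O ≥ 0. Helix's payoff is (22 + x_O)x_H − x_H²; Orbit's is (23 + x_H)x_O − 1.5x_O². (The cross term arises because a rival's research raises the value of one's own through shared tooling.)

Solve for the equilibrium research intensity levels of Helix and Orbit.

17.8, 13.6

Expanding Helix's payoff: 22x_H + x_Ox_H − x_H².
∂π/∂x_H = 22 + x_O − 2x_H = 0, so x_H = 11 + 0.5x_O.
Likewise for Orbit: x_O = 23/3 + (1/3)x_H.
Solving the two reaction functions simultaneously: (1 − (0.5)(1/3))x_H = 11 + 0.5·(23/3), so (5/6)x_H = 89/6 and x_H = 17.8.
Then x_O = 23/3 + (1/3)·17.8 = 13.6.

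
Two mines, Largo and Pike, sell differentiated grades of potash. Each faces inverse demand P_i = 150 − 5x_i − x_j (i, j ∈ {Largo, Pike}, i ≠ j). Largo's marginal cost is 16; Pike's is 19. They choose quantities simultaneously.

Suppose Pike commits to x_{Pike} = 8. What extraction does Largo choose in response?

Mine Largo's profit: π = x_{Largo}(150 − 5x_{Largo} − x_{Pike}) − 16x_{Largo}.
∂π/∂x_{Largo} = 134 − 10x_{Largo} − x_{Pike} = 0 ⇒ x_{Largo} = 13.4 − 0.1x_{Pike}.
At x_{Pike} = 8: x_{Largo} = 13.4 − 0.1·8 = 12.6.

12.6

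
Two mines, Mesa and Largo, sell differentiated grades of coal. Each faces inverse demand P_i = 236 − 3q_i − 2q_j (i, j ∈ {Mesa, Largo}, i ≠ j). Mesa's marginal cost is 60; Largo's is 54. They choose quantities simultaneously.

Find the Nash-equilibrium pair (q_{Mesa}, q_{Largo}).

21.625, 23.125

Mine Mesa's profit: π = q_{Mesa}(236 − 3q_{Mesa} − 2q_{Largo}) − 60q_{Mesa}.
∂π/∂q_{Mesa} = 176 − 6q_{Mesa} − 2q_{Largo} = 0 ⇒ q_{Mesa} = 88/3 − (1/3)q_{Largo}.
Similarly q_{Largo} = 91/3 − (1/3)q_{Mesa}.
Solving the two reaction functions simultaneously: (1 − (−1/3)(−1/3))q_{Mesa} = 88/3 − (1/3)·(91/3), so (8/9)q_{Mesa} = 173/9 and q_{Mesa} = 21.625.
Then q_{Largo} = 91/3 − (1/3)·21.625 = 23.125.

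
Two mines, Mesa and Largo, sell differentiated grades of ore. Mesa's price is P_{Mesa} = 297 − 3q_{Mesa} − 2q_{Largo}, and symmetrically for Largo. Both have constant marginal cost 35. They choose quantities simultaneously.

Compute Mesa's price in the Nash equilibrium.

Mine Mesa's profit: π = q_{Mesa}(297 − 3q_{Mesa} − 2q_{Largo}) − 35q_{Mesa}.
∂π/∂q_{Mesa} = 262 − 6q_{Mesa} − 2q_{Largo} = 0 ⇒ q_{Mesa} = 131/3 − (1/3)q_{Largo}.
By symmetry q_{Largo} = q_{Mesa}; substituting into the reaction function, (4/3)q_{Mesa} = 131/3 and q_{Mesa} = 32.75.
P_{Mesa} = 297 − 3·32.75 − 2·32.75 = 133.25.

133.25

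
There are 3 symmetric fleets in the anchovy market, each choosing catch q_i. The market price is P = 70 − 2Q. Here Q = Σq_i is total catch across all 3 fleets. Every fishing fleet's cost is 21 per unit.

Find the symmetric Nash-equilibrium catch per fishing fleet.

6.125

A representative fishing fleet's profit is π_i = q_i(70 − 2Q) − 21q_i, with Q = q_i + Σ_{j≠i} q_j.
First-order condition: 49 − 4q_i − 2Σ_{j≠i} q_j = 0.
With identical fishing fleets, set every q_j = q: then 49 − 4q − 4q = 0, i.e. q = 49/8 = 6.125.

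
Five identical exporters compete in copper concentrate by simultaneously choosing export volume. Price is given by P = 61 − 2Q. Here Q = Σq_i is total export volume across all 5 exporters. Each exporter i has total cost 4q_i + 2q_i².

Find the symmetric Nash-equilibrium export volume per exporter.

A representative exporter's profit is π_i = q_i(61 − 2Q) − 4q_i − 2q_i², with Q = q_i + Σ_{j≠i} q_j.
First-order condition: 57 − 8q_i − 2Σ_{j≠i} q_j = 0.
Imposing symmetry (q_j = q for all j) turns Σ_{j≠i} q_j into 4q, so 57 = 16q and q = 3.5625.

3.5625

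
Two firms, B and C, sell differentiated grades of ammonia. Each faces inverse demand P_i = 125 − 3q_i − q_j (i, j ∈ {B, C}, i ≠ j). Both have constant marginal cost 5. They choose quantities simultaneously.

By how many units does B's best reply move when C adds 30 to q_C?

Firm B's profit: π = q_B(125 − 3q_B − q_C) − 5q_B.
∂π/∂q_B = 120 − 6q_B − q_C = 0 ⇒ q_B = 20 − (1/6)q_C.
The reaction-function slope is −1/6, so a 30-unit rise in q_C moves q_B by −1/6 × 30 = −5. B's best response falls — the actions are strategic substitutes.

-5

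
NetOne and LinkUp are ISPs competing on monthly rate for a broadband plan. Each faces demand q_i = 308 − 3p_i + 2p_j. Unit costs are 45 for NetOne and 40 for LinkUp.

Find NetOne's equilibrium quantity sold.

194.4375

NetOne's profit: π = (p_{NetOne} − 45)(308 − 3p_{NetOne} + 2p_{LinkUp}).
∂π/∂p_{NetOne} = 443 − 6p_{NetOne} + 2p_{LinkUp} = 0 ⇒ p_{NetOne} = 443/6 + (1/3)p_{LinkUp}.
Similarly p_{LinkUp} = 214/3 + (1/3)p_{NetOne}.
Substituting the second reaction function into the first: p_{NetOne} = 443/6 + (1/3)(214/3 + (1/3)p_{NetOne}), which gives (8/9)p_{NetOne} = 1757/18 ⇒ p_{NetOne} = 109.8125.
Then p_{LinkUp} = 214/3 + (1/3)·109.8125 = 107.9375.
q_{NetOne} = 308 − 3·109.8125 + 2·107.9375 = 194.4375.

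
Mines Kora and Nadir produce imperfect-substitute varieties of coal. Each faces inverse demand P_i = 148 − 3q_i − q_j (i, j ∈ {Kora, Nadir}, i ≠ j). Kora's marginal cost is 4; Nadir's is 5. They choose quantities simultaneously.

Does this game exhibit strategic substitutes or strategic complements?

Mine Kora's profit: π = q_{Kora}(148 − 3q_{Kora} − q_{Nadir}) − 4q_{Kora}.
∂π/∂q_{Kora} = 144 − 6q_{Kora} − q_{Nadir} = 0 ⇒ q_{Kora} = 24 − (1/6)q_{Nadir}.
The best-response slope dq_{Kora}/dq_{Nadir} = −1/6 < 0: the reaction function is downward-sloping, so the choices are strategic substitutes.

strategic substitutes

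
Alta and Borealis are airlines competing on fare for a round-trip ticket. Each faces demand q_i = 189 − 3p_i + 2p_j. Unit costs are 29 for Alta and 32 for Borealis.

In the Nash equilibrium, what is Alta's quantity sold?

Alta's profit: π = (p_{Alta} − 29)(189 − 3p_{Alta} + 2p_{Borealis}).
∂π/∂p_{Alta} = 276 − 6p_{Alta} + 2p_{Borealis} = 0 ⇒ p_{Alta} = 46 + (1/3)p_{Borealis}.
Similarly p_{Borealis} = 47.5 + (1/3)p_{Alta}.
Substituting the second reaction function into the first: p_{Alta} = 46 + (1/3)(47.5 + (1/3)p_{Alta}), which gives (8/9)p_{Alta} = 371/6 ⇒ p_{Alta} = 69.5625.
Then p_{Borealis} = 47.5 + (1/3)·69.5625 = 70.6875.
q_{Alta} = 189 − 3·69.5625 + 2·70.6875 = 121.6875.

121.6875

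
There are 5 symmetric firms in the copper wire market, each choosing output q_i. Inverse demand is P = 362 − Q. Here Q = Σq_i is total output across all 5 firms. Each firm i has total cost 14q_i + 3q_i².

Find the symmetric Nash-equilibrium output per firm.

A representative firm's profit is π_i = q_i(362 − Q) − 14q_i − 3q_i², with Q = q_i + Σ_{j≠i} q_j.
First-order condition: 348 − 8q_i − Σ_{j≠i} q_j = 0.
In a symmetric equilibrium every firm chooses the same q, so Σ_{j≠i} q_j = 4q. The condition becomes 348 − 12q = 0, giving q = 348/12 = 29.

29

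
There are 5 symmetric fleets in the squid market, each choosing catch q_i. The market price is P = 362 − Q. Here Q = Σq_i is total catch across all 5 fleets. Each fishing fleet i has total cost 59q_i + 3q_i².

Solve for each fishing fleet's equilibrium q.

A representative fishing fleet's profit is π_i = q_i(362 − Q) − 59q_i − 3q_i², with Q = q_i + Σ_{j≠i} q_j.
First-order condition: 303 − 8q_i − Σ_{j≠i} q_j = 0.
Imposing symmetry (q_j = q for all j) turns Σ_{j≠i} q_j into 4q, so 303 = 12q and q = 25.25.

25.25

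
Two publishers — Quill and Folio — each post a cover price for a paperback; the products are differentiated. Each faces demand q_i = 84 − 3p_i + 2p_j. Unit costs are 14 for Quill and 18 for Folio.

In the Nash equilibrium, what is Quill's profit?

Quill's profit: π = (p_{Quill} − 14)(84 − 3p_{Quill} + 2p_{Folio}).
∂π/∂p_{Quill} = 126 − 6p_{Quill} + 2p_{Folio} = 0 ⇒ p_{Quill} = 21 + (1/3)p_{Folio}.
Similarly p_{Folio} = 23 + (1/3)p_{Quill}.
Substituting the second reaction function into the first: p_{Quill} = 21 + (1/3)(23 + (1/3)p_{Quill}), which gives (8/9)p_{Quill} = 86/3 ⇒ p_{Quill} = 32.25.
Then p_{Folio} = 23 + (1/3)·32.25 = 33.75.
q_{Quill} = 84 − 3·32.25 + 2·33.75 = 54.75.
Profit = (32.25 − 14)·54.75 = 999.1875.

999.1875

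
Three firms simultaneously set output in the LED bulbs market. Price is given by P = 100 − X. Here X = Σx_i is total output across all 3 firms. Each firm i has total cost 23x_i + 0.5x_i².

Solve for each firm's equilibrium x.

15.4

A representative firm's profit is π_i = x_i(100 − X) − 23x_i − 0.5x_i², with X = x_i + Σ_{j≠i} x_j.
First-order condition: 77 − 3x_i − Σ_{j≠i} x_j = 0.
Imposing symmetry (x_j = x for all j) turns Σ_{j≠i} x_j into 2x, so 77 = 5x and x = 15.4.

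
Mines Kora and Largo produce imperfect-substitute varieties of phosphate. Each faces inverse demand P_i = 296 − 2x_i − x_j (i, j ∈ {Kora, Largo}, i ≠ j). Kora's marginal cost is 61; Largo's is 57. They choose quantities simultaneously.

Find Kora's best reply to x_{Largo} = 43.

48

Mine Kora's profit: π = x_{Kora}(296 − 2x_{Kora} − x_{Largo}) − 61x_{Kora}.
∂π/∂x_{Kora} = 235 − 4x_{Kora} − x_{Largo} = 0 ⇒ x_{Kora} = 58.75 − 0.25x_{Largo}.
At x_{Largo} = 43: x_{Kora} = 58.75 − 0.25·43 = 48.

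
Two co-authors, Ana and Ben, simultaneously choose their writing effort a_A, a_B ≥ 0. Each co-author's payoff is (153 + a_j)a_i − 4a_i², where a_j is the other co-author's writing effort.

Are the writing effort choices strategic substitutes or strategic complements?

strategic complements

Ana's payoff is (153 + a_B)a_A − 4a_A².
∂π/∂a_A = 153 + a_B − 8a_A = 0, so a_A = 19.125 + 0.125a_B.
The best-response slope da_A/da_B = 0.125 > 0: the reaction function is upward-sloping, so the choices are strategic complements.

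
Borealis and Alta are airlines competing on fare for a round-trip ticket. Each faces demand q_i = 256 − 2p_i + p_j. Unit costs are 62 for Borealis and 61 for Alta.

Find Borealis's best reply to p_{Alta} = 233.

153.25

Borealis's profit: π = (p_{Borealis} − 62)(256 − 2p_{Borealis} + p_{Alta}).
∂π/∂p_{Borealis} = 380 − 4p_{Borealis} + p_{Alta} = 0 ⇒ p_{Borealis} = 95 + 0.25p_{Alta}.
At p_{Alta} = 233: p_{Borealis} = 95 + 0.25·233 = 153.25.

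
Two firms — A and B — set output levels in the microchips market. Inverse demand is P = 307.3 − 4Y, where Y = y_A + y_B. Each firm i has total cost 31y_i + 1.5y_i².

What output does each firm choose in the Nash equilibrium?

Firm A's profit: π = y_A(307.3 − 4(y_A + y_B)) − 31y_A − 1.5y_A².
∂π/∂y_A = 276.3 − 11y_A − 4y_B = 0, so y_A = 2763/110 − (4/11)y_B.
Setting y_A = y_B in the reaction function: y_A = 2763/110 − (4/11)y_A, so y_A = (2763/110) / (15/11) = 18.42.

18.42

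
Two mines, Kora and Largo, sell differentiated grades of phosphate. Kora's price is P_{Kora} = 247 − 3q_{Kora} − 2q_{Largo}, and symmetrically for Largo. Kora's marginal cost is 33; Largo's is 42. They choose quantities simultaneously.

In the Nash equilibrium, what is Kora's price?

114.9375

Mine Kora's profit: π = q_{Kora}(247 − 3q_{Kora} − 2q_{Largo}) − 33q_{Kora}.
∂π/∂q_{Kora} = 214 − 6q_{Kora} − 2q_{Largo} = 0 ⇒ q_{Kora} = 107/3 − (1/3)q_{Largo}.
Similarly q_{Largo} = 205/6 − (1/3)q_{Kora}.
Plugging q_{Largo} into Kora's best response: q_{Kora} = 107/3 − (1/3)(205/6 − (1/3)q_{Kora}) ⇒ (8/9)q_{Kora} = 437/18, so q_{Kora} = 27.3125.
Then q_{Largo} = 205/6 − (1/3)·27.3125 = 25.0625.
P_{Kora} = 247 − 3·27.3125 − 2·25.0625 = 114.9375.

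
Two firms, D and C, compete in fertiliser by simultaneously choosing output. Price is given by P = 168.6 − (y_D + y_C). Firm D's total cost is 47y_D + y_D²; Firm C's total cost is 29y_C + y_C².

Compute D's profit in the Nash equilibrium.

1069.0688

Firm D's profit: π = y_D(168.6 − (y_D + y_C)) − 47y_D − y_D².
∂π/∂y_D = 121.6 − 4y_D − y_C = 0, so y_D = 30.4 − 0.25y_C.
By the same steps for C: y_C = 34.9 − 0.25y_D.
Plugging y_C into D's best response: y_D = 30.4 − 0.25(34.9 − 0.25y_D) ⇒ 0.9375y_D = 21.675, so y_D = 23.12.
Then y_C = 34.9 − 0.25·23.12 = 29.12.
Price P = 168.6 − 52.24 = 116.36.
D's profit: (116.36 − 47)·23.12 − (23.12)² = 1069.0688.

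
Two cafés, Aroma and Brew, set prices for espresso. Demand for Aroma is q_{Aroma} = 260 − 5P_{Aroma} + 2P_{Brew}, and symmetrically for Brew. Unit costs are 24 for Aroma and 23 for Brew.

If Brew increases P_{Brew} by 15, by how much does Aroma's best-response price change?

Aroma's profit: π = (P_{Aroma} − 24)(260 − 5P_{Aroma} + 2P_{Brew}).
∂π/∂P_{Aroma} = 380 − 10P_{Aroma} + 2P_{Brew} = 0 ⇒ P_{Aroma} = 38 + 0.2P_{Brew}.
The reaction-function slope is 0.2, so a 15-unit rise in P_{Brew} moves P_{Aroma} by 0.2 × 15 = 3. Aroma's best response rises — the actions are strategic complements.

3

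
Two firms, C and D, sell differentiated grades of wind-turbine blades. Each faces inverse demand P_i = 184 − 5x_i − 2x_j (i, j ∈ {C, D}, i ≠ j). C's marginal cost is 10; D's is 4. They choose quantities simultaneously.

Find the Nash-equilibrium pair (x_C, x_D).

14.375, 15.125

Firm C's profit: π = x_C(184 − 5x_C − 2x_D) − 10x_C.
∂π/∂x_C = 174 − 10x_C − 2x_D = 0 ⇒ x_C = 17.4 − 0.2x_D.
Similarly x_D = 18 − 0.2x_C.
Substituting the second reaction function into the first: x_C = 17.4 − 0.2(18 − 0.2x_C), which gives 0.96x_C = 13.8 ⇒ x_C = 14.375.
Then x_D = 18 − 0.2·14.375 = 15.125.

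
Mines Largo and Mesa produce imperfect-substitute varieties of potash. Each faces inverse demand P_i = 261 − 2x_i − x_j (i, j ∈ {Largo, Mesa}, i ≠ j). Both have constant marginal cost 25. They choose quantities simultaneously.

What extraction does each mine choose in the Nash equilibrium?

47.2

Mine Largo's profit: π = x_{Largo}(261 − 2x_{Largo} − x_{Mesa}) − 25x_{Largo}.
∂π/∂x_{Largo} = 236 − 4x_{Largo} − x_{Mesa} = 0 ⇒ x_{Largo} = 59 − 0.25x_{Mesa}.
The game is symmetric, so in equilibrium x_{Mesa} = x_{Largo}: the reaction function gives 1.25x_{Largo} = 59, hence x_{Largo} = 47.2.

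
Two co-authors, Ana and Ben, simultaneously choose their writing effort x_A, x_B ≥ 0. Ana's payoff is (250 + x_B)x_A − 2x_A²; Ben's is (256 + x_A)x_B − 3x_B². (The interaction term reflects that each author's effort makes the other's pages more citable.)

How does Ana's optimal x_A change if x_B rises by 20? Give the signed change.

Expanding Ana's payoff: 250x_A + x_Bx_A − 2x_A².
∂π/∂x_A = 250 + x_B − 4x_A = 0, so x_A = 62.5 + 0.25x_B.
The reaction-function slope is 0.25, so a 20-unit rise in x_B moves x_A by 0.25 × 20 = 5. Ana's best response rises — the actions are strategic complements.

5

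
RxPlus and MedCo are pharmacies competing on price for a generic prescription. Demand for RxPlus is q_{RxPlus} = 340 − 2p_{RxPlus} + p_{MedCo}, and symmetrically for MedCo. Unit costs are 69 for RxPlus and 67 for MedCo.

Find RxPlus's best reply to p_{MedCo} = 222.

175

RxPlus's profit: π = (p_{RxPlus} − 69)(340 − 2p_{RxPlus} + p_{MedCo}).
∂π/∂p_{RxPlus} = 478 − 4p_{RxPlus} + p_{MedCo} = 0 ⇒ p_{RxPlus} = 119.5 + 0.25p_{MedCo}.
At p_{MedCo} = 222: p_{RxPlus} = 119.5 + 0.25·222 = 175.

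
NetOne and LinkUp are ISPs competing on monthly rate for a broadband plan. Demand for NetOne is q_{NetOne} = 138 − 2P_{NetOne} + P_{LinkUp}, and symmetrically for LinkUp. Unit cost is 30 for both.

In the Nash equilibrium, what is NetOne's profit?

2592

NetOne's profit: π = (P_{NetOne} − 30)(138 − 2P_{NetOne} + P_{LinkUp}).
∂π/∂P_{NetOne} = 198 − 4P_{NetOne} + P_{LinkUp} = 0 ⇒ P_{NetOne} = 49.5 + 0.25P_{LinkUp}.
By symmetry P_{LinkUp} = P_{NetOne}; substituting into the reaction function, 0.75P_{NetOne} = 49.5 and P_{NetOne} = 66.
q_{NetOne} = 138 − 2·66 + 66 = 72.
Profit = (66 − 30)·72 = 2592.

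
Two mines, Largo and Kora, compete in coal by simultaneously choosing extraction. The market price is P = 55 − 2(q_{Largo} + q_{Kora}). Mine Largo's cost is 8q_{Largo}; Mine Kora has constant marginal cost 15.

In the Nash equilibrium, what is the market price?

26

Mine Largo's profit: π = q_{Largo}(55 − 2(q_{Largo} + q_{Kora})) − 8q_{Largo}.
∂π/∂q_{Largo} = 47 − 4q_{Largo} − 2q_{Kora} = 0, so q_{Largo} = 11.75 − 0.5q_{Kora}.
By the same steps for Kora: q_{Kora} = 10 − 0.5q_{Largo}.
Solving the two reaction functions simultaneously: (1 − (−0.5)(−0.5))q_{Largo} = 11.75 − 0.5·10, so 0.75q_{Largo} = 6.75 and q_{Largo} = 9.
Then q_{Kora} = 10 − 0.5·9 = 5.5.
Equilibrium price: P = 55 − 2·14.5 = 26.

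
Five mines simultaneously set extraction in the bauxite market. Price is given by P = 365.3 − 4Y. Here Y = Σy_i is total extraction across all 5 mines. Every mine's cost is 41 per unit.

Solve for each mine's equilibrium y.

A representative mine's profit is π_i = y_i(365.3 − 4Y) − 41y_i, with Y = y_i + Σ_{j≠i} y_j.
First-order condition: 324.3 − 8y_i − 4Σ_{j≠i} y_j = 0.
Imposing symmetry (y_j = y for all j) turns Σ_{j≠i} y_j into 4y, so 324.3 = 24y and y = 13.5125.

13.5125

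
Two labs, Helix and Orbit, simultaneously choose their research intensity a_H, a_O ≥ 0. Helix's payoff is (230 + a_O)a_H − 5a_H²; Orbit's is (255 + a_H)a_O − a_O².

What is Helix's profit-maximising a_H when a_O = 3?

23.3

Expanding Helix's payoff: 230a_H + a_Oa_H − 5a_H².
∂π/∂a_H = 230 + a_O − 10a_H = 0, so a_H = 23 + 0.1a_O.
At a_O = 3: a_H = 23 + 0.1·3 = 23.3.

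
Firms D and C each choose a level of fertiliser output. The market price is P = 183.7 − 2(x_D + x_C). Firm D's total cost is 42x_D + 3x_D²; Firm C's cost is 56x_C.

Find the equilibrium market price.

Firm D's profit: π = x_D(183.7 − 2(x_D + x_C)) − 42x_D − 3x_D².
∂π/∂x_D = 141.7 − 10x_D − 2x_C = 0, so x_D = 14.17 − 0.2x_C.
For C: ∂π/∂x_C = 127.7 − 4x_C − 2x_D = 0 ⇒ x_C = 31.925 − 0.5x_D.
Solving the two reaction functions simultaneously: (1 − (−0.2)(−0.5))x_D = 14.17 − 0.2·31.925, so 0.9x_D = 7.785 and x_D = 8.65.
Then x_C = 31.925 − 0.5·8.65 = 27.6.
Equilibrium price: P = 183.7 − 2·36.25 = 111.2.

111.2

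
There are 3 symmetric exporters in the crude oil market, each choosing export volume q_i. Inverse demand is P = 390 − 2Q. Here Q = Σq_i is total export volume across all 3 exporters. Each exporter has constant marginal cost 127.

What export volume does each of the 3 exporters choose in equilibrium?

32.875

A representative exporter's profit is π_i = q_i(390 − 2Q) − 127q_i, with Q = q_i + Σ_{j≠i} q_j.
First-order condition: 263 − 4q_i − 2Σ_{j≠i} q_j = 0.
In a symmetric equilibrium every exporter chooses the same q, so Σ_{j≠i} q_j = 2q. The condition becomes 263 − 8q = 0, giving q = 263/8 = 32.875.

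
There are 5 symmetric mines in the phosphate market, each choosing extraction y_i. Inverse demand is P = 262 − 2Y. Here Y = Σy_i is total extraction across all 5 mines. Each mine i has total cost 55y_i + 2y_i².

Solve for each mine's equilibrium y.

A representative mine's profit is π_i = y_i(262 − 2Y) − 55y_i − 2y_i², with Y = y_i + Σ_{j≠i} y_j.
First-order condition: 207 − 8y_i − 2Σ_{j≠i} y_j = 0.
With identical mines, set every y_j = y: then 207 − 8y − 8y = 0, i.e. y = 207/16 = 12.9375.

12.9375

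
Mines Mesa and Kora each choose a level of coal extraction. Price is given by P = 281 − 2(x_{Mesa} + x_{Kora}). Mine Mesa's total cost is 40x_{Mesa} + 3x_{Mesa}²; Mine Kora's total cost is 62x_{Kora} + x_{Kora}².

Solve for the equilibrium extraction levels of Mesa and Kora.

Mine Mesa's profit: π = x_{Mesa}(281 − 2(x_{Mesa} + x_{Kora})) − 40x_{Mesa} − 3x_{Mesa}².
∂π/∂x_{Mesa} = 241 − 10x_{Mesa} − 2x_{Kora} = 0, so x_{Mesa} = 24.1 − 0.2x_{Kora}.
For Kora: ∂π/∂x_{Kora} = 219 − 6x_{Kora} − 2x_{Mesa} = 0 ⇒ x_{Kora} = 36.5 − (1/3)x_{Mesa}.
Solving the two reaction functions simultaneously: (1 − (−0.2)(−1/3))x_{Mesa} = 24.1 − 0.2·36.5, so (14/15)x_{Mesa} = 16.8 and x_{Mesa} = 18.
Then x_{Kora} = 36.5 − (1/3)·18 = 30.5.

18, 30.5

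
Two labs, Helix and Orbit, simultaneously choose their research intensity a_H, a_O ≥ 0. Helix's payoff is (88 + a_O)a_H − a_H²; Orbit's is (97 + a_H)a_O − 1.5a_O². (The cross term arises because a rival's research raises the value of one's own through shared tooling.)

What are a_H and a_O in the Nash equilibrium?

Expanding Helix's payoff: 88a_H + a_Oa_H − a_H².
∂π/∂a_H = 88 + a_O − 2a_H = 0, so a_H = 44 + 0.5a_O.
Likewise for Orbit: a_O = 97/3 + (1/3)a_H.
Solving the two reaction functions simultaneously: (1 − (0.5)(1/3))a_H = 44 + 0.5·(97/3), so (5/6)a_H = 361/6 and a_H = 72.2.
Then a_O = 97/3 + (1/3)·72.2 = 56.4.

72.2, 56.4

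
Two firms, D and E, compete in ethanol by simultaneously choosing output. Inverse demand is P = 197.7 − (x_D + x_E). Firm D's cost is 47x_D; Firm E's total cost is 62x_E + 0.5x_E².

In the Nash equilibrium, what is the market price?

110.28

Firm D's profit: π = x_D(197.7 − (x_D + x_E)) − 47x_D.
∂π/∂x_D = 150.7 − 2x_D − x_E = 0, so x_D = 75.35 − 0.5x_E.
For E: ∂π/∂x_E = 135.7 − 3x_E − x_D = 0 ⇒ x_E = 1357/30 − (1/3)x_D.
Substituting the second reaction function into the first: x_D = 75.35 − 0.5(1357/30 − (1/3)x_D), which gives (5/6)x_D = 791/15 ⇒ x_D = 63.28.
Then x_E = 1357/30 − (1/3)·63.28 = 24.14.
Equilibrium price: P = 197.7 − 87.42 = 110.28.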